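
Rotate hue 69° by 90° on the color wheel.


New hue = (H + rotation) mod 360
New hue = (69 + 90) mod 360
= 159 mod 360
= 159°


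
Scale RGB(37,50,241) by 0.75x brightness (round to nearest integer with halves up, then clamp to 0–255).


Multiply each channel by 0.75, round half up, clamp to [0, 255]
R: 37×0.75 = 27.75 → round → 28
G: 50×0.75 = 37.5 → round → 38
B: 241×0.75 = 180.75 → round → 181
= RGB(28, 38, 181)


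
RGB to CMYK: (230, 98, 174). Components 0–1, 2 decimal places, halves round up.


R'=230/255≈0.9020, G'=98/255≈0.3843, B'=174/255≈0.6824
K = 1 - max(R',G',B') = 1 - 230/255 = 25/255 = 0.09803… → 0.10
(1-R'-K)/(1-K) simplifies to (max-R)/max with max = 230:
C = (230-230)/230 = 0/230 = 0 → 0.00
M = (230-98)/230 = 132/230 = 0.57391… → 0.57
Y = (230-174)/230 = 56/230 = 0.24347… → 0.24
= CMYK(0.00, 0.57, 0.24, 0.10)


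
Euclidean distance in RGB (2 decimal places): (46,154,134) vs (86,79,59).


d = √[(R₁-R₂)² + (G₁-G₂)² + (B₁-B₂)²]
d = √[(46-86)² + (154-79)² + (134-59)²]
d = √[1600 + 5625 + 5625]
d = √12850
d ≈ 113.36


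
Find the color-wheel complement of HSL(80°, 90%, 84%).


Complement = opposite side of color wheel = hue + 180°
H' = (80 + 180) mod 360 = 260°
S and L unchanged.
= HSL(260°, 90%, 84%)


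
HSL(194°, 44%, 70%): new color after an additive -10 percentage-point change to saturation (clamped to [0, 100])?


Original S = 44%
Adjustment = -10 percentage points
New S = 44 + (-10) = 34
Clamp to [0, 100] → 34
= HSL(194°, 34%, 70%)


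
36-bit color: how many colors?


Colors = 2^bits = 2^36
= 68,719,476,736 colors


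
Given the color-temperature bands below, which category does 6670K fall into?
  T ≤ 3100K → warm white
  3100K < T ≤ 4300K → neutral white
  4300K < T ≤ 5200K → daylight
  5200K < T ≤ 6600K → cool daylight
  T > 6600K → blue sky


Temperature: 6670K
6670K > 6600K → blue sky
Classification: blue sky


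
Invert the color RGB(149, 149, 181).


Invert: (255-R, 255-G, 255-B)
R: 255-149 = 106
G: 255-149 = 106
B: 255-181 = 74
= RGB(106, 106, 74)


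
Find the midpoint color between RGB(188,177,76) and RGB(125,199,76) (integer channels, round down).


Midpoint: each channel = ⌊(C₁+C₂)/2⌋
R: ⌊(188+125)/2⌋ = 156
G: ⌊(177+199)/2⌋ = 188
B: ⌊(76+76)/2⌋ = 76
= RGB(156, 188, 76)


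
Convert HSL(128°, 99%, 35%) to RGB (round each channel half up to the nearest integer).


H=128°, S=0.99, L=0.35
C = (1-|2L-1|)×S = (1-|-0.30|)×0.99 = 0.693
H' = H/60 = 128/60 ≈ 2.1333; X = C×(1-|H' mod 2 - 1|) = 0.0924
m = L - C/2 = 0.35 - 0.3465 = 0.0035
Sector ⌊H'⌋ = 2 → (R',G',B') = (0.0, 0.693, 0.0924)
RGB = ((R'+m)×255, (G'+m)×255, (B'+m)×255) = (0.8925, 177.6075, 24.4545)
Round half up → RGB(1, 178, 24)


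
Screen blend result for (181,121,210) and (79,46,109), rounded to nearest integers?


Screen: C = 255 - (255-A)×(255-B)/255, rounded to nearest integer
R: 255 - (255-181)×(255-79)/255 = 255 - 13024/255 ≈ 255 - 51.075 = 203.925 → 204
G: 255 - (255-121)×(255-46)/255 = 255 - 28006/255 ≈ 255 - 109.827 = 145.173 → 145
B: 255 - (255-210)×(255-109)/255 = 255 - 6570/255 ≈ 255 - 25.765 = 229.235 → 229
= RGB(204, 145, 229)


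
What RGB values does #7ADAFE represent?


7A → 122 (R)
DA → 218 (G)
FE → 254 (B)
= RGB(122, 218, 254)


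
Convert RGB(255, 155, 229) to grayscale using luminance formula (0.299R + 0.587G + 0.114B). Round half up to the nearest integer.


Gray = 0.299×R + 0.587×G + 0.114×B
Gray = 0.299×255 + 0.587×155 + 0.114×229
Gray = 76.245 + 90.985 + 26.106
Gray = 193.336 → round half up → 193
Gray = 193


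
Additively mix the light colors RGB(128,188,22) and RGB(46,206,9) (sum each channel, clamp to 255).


Additive: each channel = min(255, C₁+C₂)
R: 128+46 = 174 → 174
G: 188+206 = 394 → 255
B: 22+9 = 31 → 31
= RGB(174, 255, 31)


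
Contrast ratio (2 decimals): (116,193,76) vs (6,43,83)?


Linearize each sRGB channel c=v/255: c/12.92 if c ≤ 0.04045 else ((c+0.055)/1.055)^2.4
L = 0.2126×R_lin + 0.7152×G_lin + 0.0722×B_lin
Color 1 (116,193,76):
  R=116: 116/255≈0.4549 > 0.04045 → ((0.4549+0.055)/1.055)^2.4 ≈ 0.17465
  G=193: 193/255≈0.7569 > 0.04045 → ((0.7569+0.055)/1.055)^2.4 ≈ 0.53328
  B=76: 76/255≈0.2980 > 0.04045 → ((0.2980+0.055)/1.055)^2.4 ≈ 0.07227
  L1 = 0.2126×0.17465 + 0.7152×0.53328 + 0.0722×0.07227 ≈ 0.42375
Color 2 (6,43,83):
  R=6: 6/255≈0.0235 ≤ 0.04045 → 0.0235/12.92 ≈ 0.00182
  G=43: 43/255≈0.1686 > 0.04045 → ((0.1686+0.055)/1.055)^2.4 ≈ 0.02416
  B=83: 83/255≈0.3255 > 0.04045 → ((0.3255+0.055)/1.055)^2.4 ≈ 0.08650
  L2 = 0.2126×0.00182 + 0.7152×0.02416 + 0.0722×0.08650 ≈ 0.02391
Lighter = 0.42375, Darker = 0.02391
Ratio = (L_lighter + 0.05) / (L_darker + 0.05)
Ratio = (0.42375 + 0.05) / (0.02391 + 0.05) = 0.47375 / 0.07391 ≈ 6.4098
Ratio ≈ 6.41:1


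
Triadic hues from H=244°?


Triadic: equally spaced at 120° intervals
H1 = 244°
H2 = (244 + 120) mod 360 = 4°
H3 = (244 + 240) mod 360 = 124°
Triadic = 244°, 4°, 124°


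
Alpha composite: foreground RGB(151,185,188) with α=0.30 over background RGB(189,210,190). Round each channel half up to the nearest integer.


C = α×F + (1-α)×B, with 1-α = 0.70
R: 0.30×151 + 0.70×189 = 45.30 + 132.30 = 177.60 → 178
G: 0.30×185 + 0.70×210 = 55.50 + 147.00 = 202.50 → 203
B: 0.30×188 + 0.70×190 = 56.40 + 133.00 = 189.40 → 189
= RGB(178, 203, 189)


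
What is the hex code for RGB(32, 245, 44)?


R = 32 → 20 (hex)
G = 245 → F5 (hex)
B = 44 → 2C (hex)
Hex = #20F52C


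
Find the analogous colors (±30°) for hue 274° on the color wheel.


Base hue: 274°
Left analog: (274 - 30) mod 360 = 244°
Right analog: (274 + 30) mod 360 = 304°
Analogous hues = 244° and 304°


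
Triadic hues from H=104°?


Triadic: equally spaced at 120° intervals
H1 = 104°
H2 = (104 + 120) mod 360 = 224°
H3 = (104 + 240) mod 360 = 344°
Triadic = 104°, 224°, 344°


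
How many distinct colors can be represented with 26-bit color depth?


Colors = 2^bits = 2^26
= 67,108,864 colors


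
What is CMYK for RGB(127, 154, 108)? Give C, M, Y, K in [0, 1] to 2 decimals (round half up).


R'=127/255≈0.4980, G'=154/255≈0.6039, B'=108/255≈0.4235
K = 1 - max(R',G',B') = 1 - 154/255 = 101/255 = 0.39607… → 0.40
(1-R'-K)/(1-K) simplifies to (max-R)/max with max = 154:
C = (154-127)/154 = 27/154 = 0.17532… → 0.18
M = (154-154)/154 = 0/154 = 0 → 0.00
Y = (154-108)/154 = 46/154 = 0.29870… → 0.30
= CMYK(0.18, 0.00, 0.30, 0.40)


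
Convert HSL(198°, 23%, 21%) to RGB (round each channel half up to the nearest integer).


H=198°, S=0.23, L=0.21
C = (1-|2L-1|)×S = (1-|-0.58|)×0.23 = 0.0966
H' = H/60 = 198/60 ≈ 3.3000; X = C×(1-|H' mod 2 - 1|) = 0.06762
m = L - C/2 = 0.21 - 0.0483 = 0.1617
Sector ⌊H'⌋ = 3 → (R',G',B') = (0.0, 0.06762, 0.0966)
RGB = ((R'+m)×255, (G'+m)×255, (B'+m)×255) = (41.2335, 58.4766, 65.8665)
Round half up → RGB(41, 58, 66)


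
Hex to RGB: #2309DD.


23 → 35 (R)
09 → 9 (G)
DD → 221 (B)
= RGB(35, 9, 221)


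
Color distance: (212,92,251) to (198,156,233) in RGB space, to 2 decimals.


d = √[(R₁-R₂)² + (G₁-G₂)² + (B₁-B₂)²]
d = √[(212-198)² + (92-156)² + (251-233)²]
d = √[196 + 4096 + 324]
d = √4616
d ≈ 67.94


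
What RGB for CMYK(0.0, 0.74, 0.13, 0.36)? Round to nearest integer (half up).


R = 255 × (1-C) × (1-K) = 255 × 1.00 × 0.64 = 163.2 → 163
G = 255 × (1-M) × (1-K) = 255 × 0.26 × 0.64 = 42.432 → 42
B = 255 × (1-Y) × (1-K) = 255 × 0.87 × 0.64 = 141.984 → 142
= RGB(163, 42, 142)


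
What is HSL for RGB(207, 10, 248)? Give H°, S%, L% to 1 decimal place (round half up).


Normalize: R'=207/255≈0.8118, G'=10/255≈0.0392, B'=248/255≈0.9725
Max=248/255, Min=10/255, Δ=Max-Min=238/255
L = (Max+Min)/2 = (248+10)/510 = 258/510 = 0.50588… → L = 50.6%
L > 0.5 → S = Δ/(2-Max-Min) = 238/(510-248-10) = 238/252 = 0.94444… → S = 94.4%
(the 1/255 factors cancel in S and H, so raw channel differences can be used)
Max is B' → H = 60 × ((R-G)/Δ + 4) = 60 × ((207-10)/238 + 4)
  197/238 + 4 = 0.8277… + 4 = 4.8277…
  H = 60 × 4.8277… = 289.663…° → H = 289.7°
= HSL(289.7°, 94.4%, 50.6%)


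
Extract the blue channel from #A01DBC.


Color: #A01DBC
R = A0 = 160
G = 1D = 29
B = BC = 188
Blue = 188


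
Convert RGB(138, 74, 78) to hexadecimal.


R = 138 → 8A (hex)
G = 74 → 4A (hex)
B = 78 → 4E (hex)
Hex = #8A4A4E


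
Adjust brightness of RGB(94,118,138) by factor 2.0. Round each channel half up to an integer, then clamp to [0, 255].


Multiply each channel by 2.0, round half up, clamp to [0, 255]
R: 94×2.0 = 188
G: 118×2.0 = 236
B: 138×2.0 = 276 → clamp → 255
= RGB(188, 236, 255)


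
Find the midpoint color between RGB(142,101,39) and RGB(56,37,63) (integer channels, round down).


Midpoint: each channel = ⌊(C₁+C₂)/2⌋
R: ⌊(142+56)/2⌋ = 99
G: ⌊(101+37)/2⌋ = 69
B: ⌊(39+63)/2⌋ = 51
= RGB(99, 69, 51)


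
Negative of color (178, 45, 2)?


Invert: (255-R, 255-G, 255-B)
R: 255-178 = 77
G: 255-45 = 210
B: 255-2 = 253
= RGB(77, 210, 253)


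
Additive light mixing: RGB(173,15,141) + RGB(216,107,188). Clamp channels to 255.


Additive: each channel = min(255, C₁+C₂)
R: 173+216 = 389 → 255
G: 15+107 = 122 → 122
B: 141+188 = 329 → 255
= RGB(255, 122, 255)


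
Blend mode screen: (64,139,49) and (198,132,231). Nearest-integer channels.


Screen: C = 255 - (255-A)×(255-B)/255, rounded to nearest integer
R: 255 - (255-64)×(255-198)/255 = 255 - 10887/255 ≈ 255 - 42.694 = 212.306 → 212
G: 255 - (255-139)×(255-132)/255 = 255 - 14268/255 ≈ 255 - 55.953 = 199.047 → 199
B: 255 - (255-49)×(255-231)/255 = 255 - 4944/255 ≈ 255 - 19.388 = 235.612 → 236
= RGB(212, 199, 236)


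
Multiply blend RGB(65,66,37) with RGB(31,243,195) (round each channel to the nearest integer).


Multiply: C = A×B/255, rounded to nearest integer
R: 65×31/255 = 2015/255 ≈ 7.902 → 8
G: 66×243/255 = 16038/255 ≈ 62.894 → 63
B: 37×195/255 = 7215/255 ≈ 28.294 → 28
= RGB(8, 63, 28)


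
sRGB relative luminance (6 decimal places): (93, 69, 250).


Linearize each channel (sRGB transfer function): c = v/255; c_lin = c/12.92 if c ≤ 0.04045, else ((c+0.055)/1.055)^2.4
  R: 93/255 ≈ 0.364706 > 0.04045 → ((0.364706+0.055)/1.055)^2.4 ≈ 0.109462
  G: 69/255 ≈ 0.270588 > 0.04045 → ((0.270588+0.055)/1.055)^2.4 ≈ 0.059511
  B: 250/255 ≈ 0.980392 > 0.04045 → ((0.980392+0.055)/1.055)^2.4 ≈ 0.955973
R_lin = 0.109462, G_lin = 0.059511, B_lin = 0.955973
L = 0.2126×R + 0.7152×G + 0.0722×B
L = 0.2126×0.109462 + 0.7152×0.059511 + 0.0722×0.955973
L ≈ 0.134855


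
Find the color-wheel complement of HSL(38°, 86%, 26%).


Complement = opposite side of color wheel = hue + 180°
H' = (38 + 180) mod 360 = 218°
S and L unchanged.
= HSL(218°, 86%, 26%)


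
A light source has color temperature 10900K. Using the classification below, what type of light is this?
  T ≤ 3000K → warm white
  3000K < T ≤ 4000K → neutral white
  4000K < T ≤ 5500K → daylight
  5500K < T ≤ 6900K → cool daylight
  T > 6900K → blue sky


Temperature: 10900K
10900K > 6900K → blue sky
Classification: blue sky


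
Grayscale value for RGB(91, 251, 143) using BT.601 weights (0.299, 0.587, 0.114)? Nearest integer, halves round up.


Gray = 0.299×R + 0.587×G + 0.114×B
Gray = 0.299×91 + 0.587×251 + 0.114×143
Gray = 27.209 + 147.337 + 16.302
Gray = 190.848 → round half up → 191
Gray = 191


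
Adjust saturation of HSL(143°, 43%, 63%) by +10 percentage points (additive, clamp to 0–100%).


Original S = 43%
Adjustment = +10 percentage points
New S = 43 + (10) = 53
Clamp to [0, 100] → 53
= HSL(143°, 53%, 63%)


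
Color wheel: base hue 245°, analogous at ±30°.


Base hue: 245°
Left analog: (245 - 30) mod 360 = 215°
Right analog: (245 + 30) mod 360 = 275°
Analogous hues = 215° and 275°


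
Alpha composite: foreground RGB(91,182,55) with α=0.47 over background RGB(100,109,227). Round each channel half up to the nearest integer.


C = α×F + (1-α)×B, with 1-α = 0.53
R: 0.47×91 + 0.53×100 = 42.77 + 53.00 = 95.77 → 96
G: 0.47×182 + 0.53×109 = 85.54 + 57.77 = 143.31 → 143
B: 0.47×55 + 0.53×227 = 25.85 + 120.31 = 146.16 → 146
= RGB(96, 143, 146)


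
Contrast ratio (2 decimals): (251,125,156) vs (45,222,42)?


Linearize each sRGB channel c=v/255: c/12.92 if c ≤ 0.04045 else ((c+0.055)/1.055)^2.4
L = 0.2126×R_lin + 0.7152×G_lin + 0.0722×B_lin
Color 1 (251,125,156):
  R=251: 251/255≈0.9843 > 0.04045 → ((0.9843+0.055)/1.055)^2.4 ≈ 0.96469
  G=125: 125/255≈0.4902 > 0.04045 → ((0.4902+0.055)/1.055)^2.4 ≈ 0.20508
  B=156: 156/255≈0.6118 > 0.04045 → ((0.6118+0.055)/1.055)^2.4 ≈ 0.33245
  L1 = 0.2126×0.96469 + 0.7152×0.20508 + 0.0722×0.33245 ≈ 0.37577
Color 2 (45,222,42):
  R=45: 45/255≈0.1765 > 0.04045 → ((0.1765+0.055)/1.055)^2.4 ≈ 0.02624
  G=222: 222/255≈0.8706 > 0.04045 → ((0.8706+0.055)/1.055)^2.4 ≈ 0.73046
  B=42: 42/255≈0.1647 > 0.04045 → ((0.1647+0.055)/1.055)^2.4 ≈ 0.02315
  L2 = 0.2126×0.02624 + 0.7152×0.73046 + 0.0722×0.02315 ≈ 0.52968
Lighter = 0.52968, Darker = 0.37577
Ratio = (L_lighter + 0.05) / (L_darker + 0.05)
Ratio = (0.52968 + 0.05) / (0.37577 + 0.05) = 0.57968 / 0.42577 ≈ 1.3615
Ratio ≈ 1.36:1


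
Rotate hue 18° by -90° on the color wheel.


New hue = (H + rotation) mod 360
New hue = (18 -90) mod 360
= -72 mod 360
= 288°


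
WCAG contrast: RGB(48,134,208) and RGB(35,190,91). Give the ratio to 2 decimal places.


Linearize each sRGB channel c=v/255: c/12.92 if c ≤ 0.04045 else ((c+0.055)/1.055)^2.4
L = 0.2126×R_lin + 0.7152×G_lin + 0.0722×B_lin
Color 1 (48,134,208):
  R=48: 48/255≈0.1882 > 0.04045 → ((0.1882+0.055)/1.055)^2.4 ≈ 0.02956
  G=134: 134/255≈0.5255 > 0.04045 → ((0.5255+0.055)/1.055)^2.4 ≈ 0.23840
  B=208: 208/255≈0.8157 > 0.04045 → ((0.8157+0.055)/1.055)^2.4 ≈ 0.63076
  L1 = 0.2126×0.02956 + 0.7152×0.23840 + 0.0722×0.63076 ≈ 0.22233
Color 2 (35,190,91):
  R=35: 35/255≈0.1373 > 0.04045 → ((0.1373+0.055)/1.055)^2.4 ≈ 0.01681
  G=190: 190/255≈0.7451 > 0.04045 → ((0.7451+0.055)/1.055)^2.4 ≈ 0.51492
  B=91: 91/255≈0.3569 > 0.04045 → ((0.3569+0.055)/1.055)^2.4 ≈ 0.10462
  L2 = 0.2126×0.01681 + 0.7152×0.51492 + 0.0722×0.10462 ≈ 0.37940
Lighter = 0.37940, Darker = 0.22233
Ratio = (L_lighter + 0.05) / (L_darker + 0.05)
Ratio = (0.37940 + 0.05) / (0.22233 + 0.05) = 0.42940 / 0.27233 ≈ 1.5768
Ratio ≈ 1.58:1


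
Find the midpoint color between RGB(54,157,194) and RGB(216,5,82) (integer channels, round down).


Midpoint: each channel = ⌊(C₁+C₂)/2⌋
R: ⌊(54+216)/2⌋ = 135
G: ⌊(157+5)/2⌋ = 81
B: ⌊(194+82)/2⌋ = 138
= RGB(135, 81, 138)


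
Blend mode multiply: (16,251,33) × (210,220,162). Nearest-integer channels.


Multiply: C = A×B/255, rounded to nearest integer
R: 16×210/255 = 3360/255 ≈ 13.176 → 13
G: 251×220/255 = 55220/255 ≈ 216.549 → 217
B: 33×162/255 = 5346/255 ≈ 20.965 → 21
= RGB(13, 217, 21)


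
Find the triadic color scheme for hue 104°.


Triadic: equally spaced at 120° intervals
H1 = 104°
H2 = (104 + 120) mod 360 = 224°
H3 = (104 + 240) mod 360 = 344°
Triadic = 104°, 224°, 344°


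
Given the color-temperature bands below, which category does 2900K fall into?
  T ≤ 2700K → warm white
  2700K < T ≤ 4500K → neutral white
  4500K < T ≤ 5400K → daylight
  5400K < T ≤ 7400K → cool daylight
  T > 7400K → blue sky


Temperature: 2900K
2700K < 2900K ≤ 4500K → neutral white
Classification: neutral white


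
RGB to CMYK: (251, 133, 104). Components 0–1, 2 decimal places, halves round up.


R'=251/255≈0.9843, G'=133/255≈0.5216, B'=104/255≈0.4078
K = 1 - max(R',G',B') = 1 - 251/255 = 4/255 = 0.01568… → 0.02
(1-R'-K)/(1-K) simplifies to (max-R)/max with max = 251:
C = (251-251)/251 = 0/251 = 0 → 0.00
M = (251-133)/251 = 118/251 = 0.47011… → 0.47
Y = (251-104)/251 = 147/251 = 0.58565… → 0.59
= CMYK(0.00, 0.47, 0.59, 0.02)


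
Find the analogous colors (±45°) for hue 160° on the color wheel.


Base hue: 160°
Left analog: (160 - 45) mod 360 = 115°
Right analog: (160 + 45) mod 360 = 205°
Analogous hues = 115° and 205°


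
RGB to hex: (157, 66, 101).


R = 157 → 9D (hex)
G = 66 → 42 (hex)
B = 101 → 65 (hex)
Hex = #9D4265


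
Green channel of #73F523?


Color: #73F523
R = 73 = 115
G = F5 = 245
B = 23 = 35
Green = 245


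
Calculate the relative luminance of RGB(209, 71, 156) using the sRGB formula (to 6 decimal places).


Linearize each channel (sRGB transfer function): c = v/255; c_lin = c/12.92 if c ≤ 0.04045, else ((c+0.055)/1.055)^2.4
  R: 209/255 ≈ 0.819608 > 0.04045 → ((0.819608+0.055)/1.055)^2.4 ≈ 0.637597
  G: 71/255 ≈ 0.278431 > 0.04045 → ((0.278431+0.055)/1.055)^2.4 ≈ 0.063010
  B: 156/255 ≈ 0.611765 > 0.04045 → ((0.611765+0.055)/1.055)^2.4 ≈ 0.332452
R_lin = 0.637597, G_lin = 0.063010, B_lin = 0.332452
L = 0.2126×R + 0.7152×G + 0.0722×B
L = 0.2126×0.637597 + 0.7152×0.063010 + 0.0722×0.332452
L ≈ 0.204621


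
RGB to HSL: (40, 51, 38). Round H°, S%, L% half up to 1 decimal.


Normalize: R'=40/255≈0.1569, G'=51/255≈0.2000, B'=38/255≈0.1490
Max=51/255, Min=38/255, Δ=Max-Min=13/255
L = (Max+Min)/2 = (51+38)/510 = 89/510 = 0.17450… → L = 17.5%
L ≤ 0.5 → S = Δ/(Max+Min) = 13/(51+38) = 13/89 = 0.14606… → S = 14.6%
(the 1/255 factors cancel in S and H, so raw channel differences can be used)
Max is G' → H = 60 × ((B-R)/Δ + 2) = 60 × ((38-40)/13 + 2)
  -2/13 + 2 = -0.1538… + 2 = 1.8461…
  H = 60 × 1.8461… = 110.769…° → H = 110.8°
= HSL(110.8°, 14.6%, 17.5%)


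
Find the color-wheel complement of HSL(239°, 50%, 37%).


Complement = opposite side of color wheel = hue + 180°
H' = (239 + 180) mod 360 = 59°
S and L unchanged.
= HSL(59°, 50%, 37%)


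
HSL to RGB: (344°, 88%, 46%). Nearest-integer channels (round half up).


H=344°, S=0.88, L=0.46
C = (1-|2L-1|)×S = (1-|-0.08|)×0.88 = 0.8096
H' = H/60 = 344/60 ≈ 5.7333; X = C×(1-|H' mod 2 - 1|) ≈ 0.2159
m = L - C/2 = 0.46 - 0.4048 = 0.0552
Sector ⌊H'⌋ = 5 → (R',G',B') = (0.8096, 0.0, ≈0.2159)
RGB = ((R'+m)×255, (G'+m)×255, (B'+m)×255) = (220.524, 14.076, 69.1288)
Round half up → RGB(221, 14, 69)


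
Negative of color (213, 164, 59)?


Invert: (255-R, 255-G, 255-B)
R: 255-213 = 42
G: 255-164 = 91
B: 255-59 = 196
= RGB(42, 91, 196)


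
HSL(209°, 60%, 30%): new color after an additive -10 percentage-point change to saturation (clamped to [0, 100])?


Original S = 60%
Adjustment = -10 percentage points
New S = 60 + (-10) = 50
Clamp to [0, 100] → 50
= HSL(209°, 50%, 30%)


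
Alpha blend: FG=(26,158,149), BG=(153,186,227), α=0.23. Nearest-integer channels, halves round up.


C = α×F + (1-α)×B, with 1-α = 0.77
R: 0.23×26 + 0.77×153 = 5.98 + 117.81 = 123.79 → 124
G: 0.23×158 + 0.77×186 = 36.34 + 143.22 = 179.56 → 180
B: 0.23×149 + 0.77×227 = 34.27 + 174.79 = 209.06 → 209
= RGB(124, 180, 209)


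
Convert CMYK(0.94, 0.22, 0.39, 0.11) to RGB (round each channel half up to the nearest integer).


R = 255 × (1-C) × (1-K) = 255 × 0.06 × 0.89 = 13.617 → 14
G = 255 × (1-M) × (1-K) = 255 × 0.78 × 0.89 = 177.021 → 177
B = 255 × (1-Y) × (1-K) = 255 × 0.61 × 0.89 = 138.4395 → 138
= RGB(14, 177, 138)


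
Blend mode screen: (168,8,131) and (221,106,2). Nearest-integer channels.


Screen: C = 255 - (255-A)×(255-B)/255, rounded to nearest integer
R: 255 - (255-168)×(255-221)/255 = 255 - 2958/255 ≈ 255 - 11.600 = 243.400 → 243
G: 255 - (255-8)×(255-106)/255 = 255 - 36803/255 ≈ 255 - 144.325 = 110.675 → 111
B: 255 - (255-131)×(255-2)/255 = 255 - 31372/255 ≈ 255 - 123.027 = 131.973 → 132
= RGB(243, 111, 132)


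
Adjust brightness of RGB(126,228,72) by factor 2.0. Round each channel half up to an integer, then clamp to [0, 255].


Multiply each channel by 2.0, round half up, clamp to [0, 255]
R: 126×2.0 = 252
G: 228×2.0 = 456 → clamp → 255
B: 72×2.0 = 144
= RGB(252, 255, 144)


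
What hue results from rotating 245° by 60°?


New hue = (H + rotation) mod 360
New hue = (245 + 60) mod 360
= 305 mod 360
= 305°


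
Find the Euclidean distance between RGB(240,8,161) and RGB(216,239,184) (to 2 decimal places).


d = √[(R₁-R₂)² + (G₁-G₂)² + (B₁-B₂)²]
d = √[(240-216)² + (8-239)² + (161-184)²]
d = √[576 + 53361 + 529]
d = √54466
d ≈ 233.38


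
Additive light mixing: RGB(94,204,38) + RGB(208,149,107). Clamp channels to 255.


Additive: each channel = min(255, C₁+C₂)
R: 94+208 = 302 → 255
G: 204+149 = 353 → 255
B: 38+107 = 145 → 145
= RGB(255, 255, 145)


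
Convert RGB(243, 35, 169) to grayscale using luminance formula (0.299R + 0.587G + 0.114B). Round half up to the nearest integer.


Gray = 0.299×R + 0.587×G + 0.114×B
Gray = 0.299×243 + 0.587×35 + 0.114×169
Gray = 72.657 + 20.545 + 19.266
Gray = 112.468 → round half up → 112
Gray = 112


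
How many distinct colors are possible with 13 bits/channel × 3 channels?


Total bits = 13 bits/channel × 3 channels = 39 bits
Distinct colors = 2^39
= 549,755,813,888 colors


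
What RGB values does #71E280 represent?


71 → 113 (R)
E2 → 226 (G)
80 → 128 (B)
= RGB(113, 226, 128)


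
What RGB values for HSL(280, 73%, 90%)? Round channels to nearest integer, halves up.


H=280°, S=0.73, L=0.90
C = (1-|2L-1|)×S = (1-|0.80|)×0.73 = 0.146
H' = H/60 = 280/60 ≈ 4.6667; X = C×(1-|H' mod 2 - 1|) ≈ 0.0973
m = L - C/2 = 0.90 - 0.073 = 0.827
Sector ⌊H'⌋ = 4 → (R',G',B') = (≈0.0973, 0.0, 0.146)
RGB = ((R'+m)×255, (G'+m)×255, (B'+m)×255) = (235.705, 210.885, 248.115)
Round half up → RGB(236, 211, 248)


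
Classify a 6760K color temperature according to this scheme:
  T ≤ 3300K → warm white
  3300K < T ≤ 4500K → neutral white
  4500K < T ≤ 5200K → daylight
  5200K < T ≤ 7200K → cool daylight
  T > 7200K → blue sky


Temperature: 6760K
5200K < 6760K ≤ 7200K → cool daylight
Classification: cool daylight


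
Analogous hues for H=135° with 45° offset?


Base hue: 135°
Left analog: (135 - 45) mod 360 = 90°
Right analog: (135 + 45) mod 360 = 180°
Analogous hues = 90° and 180°


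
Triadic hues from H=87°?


Triadic: equally spaced at 120° intervals
H1 = 87°
H2 = (87 + 120) mod 360 = 207°
H3 = (87 + 240) mod 360 = 327°
Triadic = 87°, 207°, 327°


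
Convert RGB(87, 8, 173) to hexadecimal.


R = 87 → 57 (hex)
G = 8 → 08 (hex)
B = 173 → AD (hex)
Hex = #5708AD


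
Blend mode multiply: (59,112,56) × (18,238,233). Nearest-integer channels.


Multiply: C = A×B/255, rounded to nearest integer
R: 59×18/255 = 1062/255 ≈ 4.165 → 4
G: 112×238/255 = 26656/255 ≈ 104.533 → 105
B: 56×233/255 = 13048/255 ≈ 51.169 → 51
= RGB(4, 105, 51)


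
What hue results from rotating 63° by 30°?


New hue = (H + rotation) mod 360
New hue = (63 + 30) mod 360
= 93 mod 360
= 93°


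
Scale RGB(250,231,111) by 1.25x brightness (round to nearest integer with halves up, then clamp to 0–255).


Multiply each channel by 1.25, round half up, clamp to [0, 255]
R: 250×1.25 = 312.5 → round → 313 → clamp → 255
G: 231×1.25 = 288.75 → round → 289 → clamp → 255
B: 111×1.25 = 138.75 → round → 139
= RGB(255, 255, 139)


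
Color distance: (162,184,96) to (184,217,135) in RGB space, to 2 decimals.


d = √[(R₁-R₂)² + (G₁-G₂)² + (B₁-B₂)²]
d = √[(162-184)² + (184-217)² + (96-135)²]
d = √[484 + 1089 + 1521]
d = √3094
d ≈ 55.62


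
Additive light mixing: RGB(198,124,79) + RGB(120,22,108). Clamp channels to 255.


Additive: each channel = min(255, C₁+C₂)
R: 198+120 = 318 → 255
G: 124+22 = 146 → 146
B: 79+108 = 187 → 187
= RGB(255, 146, 187)


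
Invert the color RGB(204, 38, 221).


Invert: (255-R, 255-G, 255-B)
R: 255-204 = 51
G: 255-38 = 217
B: 255-221 = 34
= RGB(51, 217, 34)


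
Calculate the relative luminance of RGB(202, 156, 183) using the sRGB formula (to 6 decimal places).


Linearize each channel (sRGB transfer function): c = v/255; c_lin = c/12.92 if c ≤ 0.04045, else ((c+0.055)/1.055)^2.4
  R: 202/255 ≈ 0.792157 > 0.04045 → ((0.792157+0.055)/1.055)^2.4 ≈ 0.590619
  G: 156/255 ≈ 0.611765 > 0.04045 → ((0.611765+0.055)/1.055)^2.4 ≈ 0.332452
  B: 183/255 ≈ 0.717647 > 0.04045 → ((0.717647+0.055)/1.055)^2.4 ≈ 0.473531
R_lin = 0.590619, G_lin = 0.332452, B_lin = 0.473531
L = 0.2126×R + 0.7152×G + 0.0722×B
L = 0.2126×0.590619 + 0.7152×0.332452 + 0.0722×0.473531
L ≈ 0.397524


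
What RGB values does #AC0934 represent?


AC → 172 (R)
09 → 9 (G)
34 → 52 (B)
= RGB(172, 9, 52)


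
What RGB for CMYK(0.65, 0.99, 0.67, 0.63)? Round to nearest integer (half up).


R = 255 × (1-C) × (1-K) = 255 × 0.35 × 0.37 = 33.0225 → 33
G = 255 × (1-M) × (1-K) = 255 × 0.01 × 0.37 = 0.9435 → 1
B = 255 × (1-Y) × (1-K) = 255 × 0.33 × 0.37 = 31.1355 → 31
= RGB(33, 1, 31)


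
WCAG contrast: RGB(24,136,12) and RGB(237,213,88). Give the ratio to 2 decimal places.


Linearize each sRGB channel c=v/255: c/12.92 if c ≤ 0.04045 else ((c+0.055)/1.055)^2.4
L = 0.2126×R_lin + 0.7152×G_lin + 0.0722×B_lin
Color 1 (24,136,12):
  R=24: 24/255≈0.0941 > 0.04045 → ((0.0941+0.055)/1.055)^2.4 ≈ 0.00913
  G=136: 136/255≈0.5333 > 0.04045 → ((0.5333+0.055)/1.055)^2.4 ≈ 0.24620
  B=12: 12/255≈0.0471 > 0.04045 → ((0.0471+0.055)/1.055)^2.4 ≈ 0.00368
  L1 = 0.2126×0.00913 + 0.7152×0.24620 + 0.0722×0.00368 ≈ 0.17829
Color 2 (237,213,88):
  R=237: 237/255≈0.9294 > 0.04045 → ((0.9294+0.055)/1.055)^2.4 ≈ 0.84687
  G=213: 213/255≈0.8353 > 0.04045 → ((0.8353+0.055)/1.055)^2.4 ≈ 0.66539
  B=88: 88/255≈0.3451 > 0.04045 → ((0.3451+0.055)/1.055)^2.4 ≈ 0.09759
  L2 = 0.2126×0.84687 + 0.7152×0.66539 + 0.0722×0.09759 ≈ 0.66298
Lighter = 0.66298, Darker = 0.17829
Ratio = (L_lighter + 0.05) / (L_darker + 0.05)
Ratio = (0.66298 + 0.05) / (0.17829 + 0.05) = 0.71298 / 0.22829 ≈ 3.1231
Ratio ≈ 3.12:1


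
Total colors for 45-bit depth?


Colors = 2^bits = 2^45
= 35,184,372,088,832 colors


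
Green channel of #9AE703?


Color: #9AE703
R = 9A = 154
G = E7 = 231
B = 03 = 3
Green = 231


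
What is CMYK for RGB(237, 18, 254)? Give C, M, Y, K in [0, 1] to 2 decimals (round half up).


R'=237/255≈0.9294, G'=18/255≈0.0706, B'=254/255≈0.9961
K = 1 - max(R',G',B') = 1 - 254/255 = 1/255 = 0.00392… → 0.00
(1-R'-K)/(1-K) simplifies to (max-R)/max with max = 254:
C = (254-237)/254 = 17/254 = 0.06692… → 0.07
M = (254-18)/254 = 236/254 = 0.92913… → 0.93
Y = (254-254)/254 = 0/254 = 0 → 0.00
= CMYK(0.07, 0.93, 0.00, 0.00)


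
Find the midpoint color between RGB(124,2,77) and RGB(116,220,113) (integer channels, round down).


Midpoint: each channel = ⌊(C₁+C₂)/2⌋
R: ⌊(124+116)/2⌋ = 120
G: ⌊(2+220)/2⌋ = 111
B: ⌊(77+113)/2⌋ = 95
= RGB(120, 111, 95)


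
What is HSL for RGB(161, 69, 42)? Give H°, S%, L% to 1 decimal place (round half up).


Normalize: R'=161/255≈0.6314, G'=69/255≈0.2706, B'=42/255≈0.1647
Max=161/255, Min=42/255, Δ=Max-Min=119/255
L = (Max+Min)/2 = (161+42)/510 = 203/510 = 0.39803… → L = 39.8%
L ≤ 0.5 → S = Δ/(Max+Min) = 119/(161+42) = 119/203 = 0.58620… → S = 58.6%
(the 1/255 factors cancel in S and H, so raw channel differences can be used)
Max is R' → H = 60 × (((G-B)/Δ) mod 6) = 60 × (((69-42)/119) mod 6)
  27/119 = 0.2268…
  H = 60 × 0.2268… = 13.613…° → H = 13.6°
= HSL(13.6°, 58.6%, 39.8%)


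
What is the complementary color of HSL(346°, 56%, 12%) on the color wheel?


Complement = opposite side of color wheel = hue + 180°
H' = (346 + 180) mod 360 = 166°
S and L unchanged.
= HSL(166°, 56%, 12%)


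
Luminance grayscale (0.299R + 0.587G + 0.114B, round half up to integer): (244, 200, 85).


Gray = 0.299×R + 0.587×G + 0.114×B
Gray = 0.299×244 + 0.587×200 + 0.114×85
Gray = 72.956 + 117.400 + 9.690
Gray = 200.046 → round half up → 200
Gray = 200


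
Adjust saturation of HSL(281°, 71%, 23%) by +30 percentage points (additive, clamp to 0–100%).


Original S = 71%
Adjustment = +30 percentage points
New S = 71 + (30) = 101
Clamp to [0, 100] → 100
= HSL(281°, 100%, 23%)


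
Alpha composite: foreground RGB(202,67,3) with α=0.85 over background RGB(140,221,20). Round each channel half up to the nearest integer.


C = α×F + (1-α)×B, with 1-α = 0.15
R: 0.85×202 + 0.15×140 = 171.70 + 21.00 = 192.70 → 193
G: 0.85×67 + 0.15×221 = 56.95 + 33.15 = 90.10 → 90
B: 0.85×3 + 0.15×20 = 2.55 + 3.00 = 5.55 → 6
= RGB(193, 90, 6)


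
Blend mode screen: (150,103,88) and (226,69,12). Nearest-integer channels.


Screen: C = 255 - (255-A)×(255-B)/255, rounded to nearest integer
R: 255 - (255-150)×(255-226)/255 = 255 - 3045/255 ≈ 255 - 11.941 = 243.059 → 243
G: 255 - (255-103)×(255-69)/255 = 255 - 28272/255 ≈ 255 - 110.871 = 144.129 → 144
B: 255 - (255-88)×(255-12)/255 = 255 - 40581/255 ≈ 255 - 159.141 = 95.859 → 96
= RGB(243, 144, 96)


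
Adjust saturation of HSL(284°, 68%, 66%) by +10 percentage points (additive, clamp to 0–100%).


Original S = 68%
Adjustment = +10 percentage points
New S = 68 + (10) = 78
Clamp to [0, 100] → 78
= HSL(284°, 78%, 66%)


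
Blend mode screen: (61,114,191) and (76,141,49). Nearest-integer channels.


Screen: C = 255 - (255-A)×(255-B)/255, rounded to nearest integer
R: 255 - (255-61)×(255-76)/255 = 255 - 34726/255 ≈ 255 - 136.180 = 118.820 → 119
G: 255 - (255-114)×(255-141)/255 = 255 - 16074/255 ≈ 255 - 63.035 = 191.965 → 192
B: 255 - (255-191)×(255-49)/255 = 255 - 13184/255 ≈ 255 - 51.702 = 203.298 → 203
= RGB(119, 192, 203)


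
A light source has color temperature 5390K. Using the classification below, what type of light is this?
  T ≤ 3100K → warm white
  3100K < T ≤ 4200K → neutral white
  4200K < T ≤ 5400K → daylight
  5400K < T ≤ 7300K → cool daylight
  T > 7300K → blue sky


Temperature: 5390K
4200K < 5390K ≤ 5400K → daylight
Classification: daylight


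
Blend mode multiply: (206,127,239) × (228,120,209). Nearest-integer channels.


Multiply: C = A×B/255, rounded to nearest integer
R: 206×228/255 = 46968/255 ≈ 184.188 → 184
G: 127×120/255 = 15240/255 ≈ 59.765 → 60
B: 239×209/255 = 49951/255 ≈ 195.886 → 196
= RGB(184, 60, 196)


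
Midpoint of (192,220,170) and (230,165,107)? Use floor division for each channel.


Midpoint: each channel = ⌊(C₁+C₂)/2⌋
R: ⌊(192+230)/2⌋ = 211
G: ⌊(220+165)/2⌋ = 192
B: ⌊(170+107)/2⌋ = 138
= RGB(211, 192, 138)


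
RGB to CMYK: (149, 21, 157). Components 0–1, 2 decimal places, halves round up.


R'=149/255≈0.5843, G'=21/255≈0.0824, B'=157/255≈0.6157
K = 1 - max(R',G',B') = 1 - 157/255 = 98/255 = 0.38431… → 0.38
(1-R'-K)/(1-K) simplifies to (max-R)/max with max = 157:
C = (157-149)/157 = 8/157 = 0.05095… → 0.05
M = (157-21)/157 = 136/157 = 0.86624… → 0.87
Y = (157-157)/157 = 0/157 = 0 → 0.00
= CMYK(0.05, 0.87, 0.00, 0.38)


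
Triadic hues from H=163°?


Triadic: equally spaced at 120° intervals
H1 = 163°
H2 = (163 + 120) mod 360 = 283°
H3 = (163 + 240) mod 360 = 43°
Triadic = 163°, 283°, 43°


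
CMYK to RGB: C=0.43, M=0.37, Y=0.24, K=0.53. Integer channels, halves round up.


R = 255 × (1-C) × (1-K) = 255 × 0.57 × 0.47 = 68.3145 → 68
G = 255 × (1-M) × (1-K) = 255 × 0.63 × 0.47 = 75.5055 → 76
B = 255 × (1-Y) × (1-K) = 255 × 0.76 × 0.47 = 91.086 → 91
= RGB(68, 76, 91)


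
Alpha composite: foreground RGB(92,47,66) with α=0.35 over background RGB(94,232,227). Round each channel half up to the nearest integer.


C = α×F + (1-α)×B, with 1-α = 0.65
R: 0.35×92 + 0.65×94 = 32.20 + 61.10 = 93.30 → 93
G: 0.35×47 + 0.65×232 = 16.45 + 150.80 = 167.25 → 167
B: 0.35×66 + 0.65×227 = 23.10 + 147.55 = 170.65 → 171
= RGB(93, 167, 171)


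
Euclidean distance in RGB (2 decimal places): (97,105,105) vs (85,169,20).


d = √[(R₁-R₂)² + (G₁-G₂)² + (B₁-B₂)²]
d = √[(97-85)² + (105-169)² + (105-20)²]
d = √[144 + 4096 + 7225]
d = √11465
d ≈ 107.07


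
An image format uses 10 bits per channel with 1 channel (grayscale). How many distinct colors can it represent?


Total bits = 10 bits/channel × 1 channels = 10 bits
Distinct colors = 2^10
= 1,024 colors


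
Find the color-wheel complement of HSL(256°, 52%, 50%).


Complement = opposite side of color wheel = hue + 180°
H' = (256 + 180) mod 360 = 76°
S and L unchanged.
= HSL(76°, 52%, 50%)


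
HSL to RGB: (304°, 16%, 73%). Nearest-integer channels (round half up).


H=304°, S=0.16, L=0.73
C = (1-|2L-1|)×S = (1-|0.46|)×0.16 = 0.0864
H' = H/60 = 304/60 ≈ 5.0667; X = C×(1-|H' mod 2 - 1|) = 0.08064
m = L - C/2 = 0.73 - 0.0432 = 0.6868
Sector ⌊H'⌋ = 5 → (R',G',B') = (0.0864, 0.0, 0.08064)
RGB = ((R'+m)×255, (G'+m)×255, (B'+m)×255) = (197.166, 175.134, 195.6972)
Round half up → RGB(197, 175, 196)


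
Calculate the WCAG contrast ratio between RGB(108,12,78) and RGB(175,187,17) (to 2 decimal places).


Linearize each sRGB channel c=v/255: c/12.92 if c ≤ 0.04045 else ((c+0.055)/1.055)^2.4
L = 0.2126×R_lin + 0.7152×G_lin + 0.0722×B_lin
Color 1 (108,12,78):
  R=108: 108/255≈0.4235 > 0.04045 → ((0.4235+0.055)/1.055)^2.4 ≈ 0.14996
  G=12: 12/255≈0.0471 > 0.04045 → ((0.0471+0.055)/1.055)^2.4 ≈ 0.00368
  B=78: 78/255≈0.3059 > 0.04045 → ((0.3059+0.055)/1.055)^2.4 ≈ 0.07619
  L1 = 0.2126×0.14996 + 0.7152×0.00368 + 0.0722×0.07619 ≈ 0.04001
Color 2 (175,187,17):
  R=175: 175/255≈0.6863 > 0.04045 → ((0.6863+0.055)/1.055)^2.4 ≈ 0.42869
  G=187: 187/255≈0.7333 > 0.04045 → ((0.7333+0.055)/1.055)^2.4 ≈ 0.49693
  B=17: 17/255≈0.0667 > 0.04045 → ((0.0667+0.055)/1.055)^2.4 ≈ 0.00561
  L2 = 0.2126×0.42869 + 0.7152×0.49693 + 0.0722×0.00561 ≈ 0.44695
Lighter = 0.44695, Darker = 0.04001
Ratio = (L_lighter + 0.05) / (L_darker + 0.05)
Ratio = (0.44695 + 0.05) / (0.04001 + 0.05) = 0.49695 / 0.09001 ≈ 5.5210
Ratio ≈ 5.52:1


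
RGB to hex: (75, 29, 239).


R = 75 → 4B (hex)
G = 29 → 1D (hex)
B = 239 → EF (hex)
Hex = #4B1DEF


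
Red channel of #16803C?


Color: #16803C
R = 16 = 22
G = 80 = 128
B = 3C = 60
Red = 22


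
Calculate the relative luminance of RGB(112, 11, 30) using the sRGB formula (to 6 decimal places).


Linearize each channel (sRGB transfer function): c = v/255; c_lin = c/12.92 if c ≤ 0.04045, else ((c+0.055)/1.055)^2.4
  R: 112/255 ≈ 0.439216 > 0.04045 → ((0.439216+0.055)/1.055)^2.4 ≈ 0.162029
  G: 11/255 ≈ 0.043137 > 0.04045 → ((0.043137+0.055)/1.055)^2.4 ≈ 0.003347
  B: 30/255 ≈ 0.117647 > 0.04045 → ((0.117647+0.055)/1.055)^2.4 ≈ 0.012983
R_lin = 0.162029, G_lin = 0.003347, B_lin = 0.012983
L = 0.2126×R + 0.7152×G + 0.0722×B
L = 0.2126×0.162029 + 0.7152×0.003347 + 0.0722×0.012983
L ≈ 0.037778


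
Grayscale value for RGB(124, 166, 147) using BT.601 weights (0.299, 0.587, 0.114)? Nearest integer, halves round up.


Gray = 0.299×R + 0.587×G + 0.114×B
Gray = 0.299×124 + 0.587×166 + 0.114×147
Gray = 37.076 + 97.442 + 16.758
Gray = 151.276 → round half up → 151
Gray = 151


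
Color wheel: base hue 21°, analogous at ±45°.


Base hue: 21°
Left analog: (21 - 45) mod 360 = 336°
Right analog: (21 + 45) mod 360 = 66°
Analogous hues = 336° and 66°


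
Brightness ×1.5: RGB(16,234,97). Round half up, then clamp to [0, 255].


Multiply each channel by 1.5, round half up, clamp to [0, 255]
R: 16×1.5 = 24
G: 234×1.5 = 351 → clamp → 255
B: 97×1.5 = 145.5 → round → 146
= RGB(24, 255, 146)


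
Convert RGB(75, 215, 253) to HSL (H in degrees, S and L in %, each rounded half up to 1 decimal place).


Normalize: R'=75/255≈0.2941, G'=215/255≈0.8431, B'=253/255≈0.9922
Max=253/255, Min=75/255, Δ=Max-Min=178/255
L = (Max+Min)/2 = (253+75)/510 = 328/510 = 0.64313… → L = 64.3%
L > 0.5 → S = Δ/(2-Max-Min) = 178/(510-253-75) = 178/182 = 0.97802… → S = 97.8%
(the 1/255 factors cancel in S and H, so raw channel differences can be used)
Max is B' → H = 60 × ((R-G)/Δ + 4) = 60 × ((75-215)/178 + 4)
  -140/178 + 4 = -0.7865… + 4 = 3.2134…
  H = 60 × 3.2134… = 192.808…° → H = 192.8°
= HSL(192.8°, 97.8%, 64.3%)


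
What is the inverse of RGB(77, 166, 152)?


Invert: (255-R, 255-G, 255-B)
R: 255-77 = 178
G: 255-166 = 89
B: 255-152 = 103
= RGB(178, 89, 103)


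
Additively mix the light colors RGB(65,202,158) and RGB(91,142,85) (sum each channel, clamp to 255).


Additive: each channel = min(255, C₁+C₂)
R: 65+91 = 156 → 156
G: 202+142 = 344 → 255
B: 158+85 = 243 → 243
= RGB(156, 255, 243)


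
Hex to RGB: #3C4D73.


3C → 60 (R)
4D → 77 (G)
73 → 115 (B)
= RGB(60, 77, 115)


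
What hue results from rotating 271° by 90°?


New hue = (H + rotation) mod 360
New hue = (271 + 90) mod 360
= 361 mod 360
= 1°


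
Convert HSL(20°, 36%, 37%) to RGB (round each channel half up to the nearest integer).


H=20°, S=0.36, L=0.37
C = (1-|2L-1|)×S = (1-|-0.26|)×0.36 = 0.2664
H' = H/60 = 20/60 ≈ 0.3333; X = C×(1-|H' mod 2 - 1|) = 0.0888
m = L - C/2 = 0.37 - 0.1332 = 0.2368
Sector ⌊H'⌋ = 0 → (R',G',B') = (0.2664, 0.0888, 0.0)
RGB = ((R'+m)×255, (G'+m)×255, (B'+m)×255) = (128.316, 83.028, 60.384)
Round half up → RGB(128, 83, 60)


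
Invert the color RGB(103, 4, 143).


Invert: (255-R, 255-G, 255-B)
R: 255-103 = 152
G: 255-4 = 251
B: 255-143 = 112
= RGB(152, 251, 112)


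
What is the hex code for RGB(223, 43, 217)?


R = 223 → DF (hex)
G = 43 → 2B (hex)
B = 217 → D9 (hex)
Hex = #DF2BD9


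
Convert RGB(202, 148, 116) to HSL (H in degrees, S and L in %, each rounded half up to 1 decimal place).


Normalize: R'=202/255≈0.7922, G'=148/255≈0.5804, B'=116/255≈0.4549
Max=202/255, Min=116/255, Δ=Max-Min=86/255
L = (Max+Min)/2 = (202+116)/510 = 318/510 = 0.62352… → L = 62.4%
L > 0.5 → S = Δ/(2-Max-Min) = 86/(510-202-116) = 86/192 = 0.44791… → S = 44.8%
(the 1/255 factors cancel in S and H, so raw channel differences can be used)
Max is R' → H = 60 × (((G-B)/Δ) mod 6) = 60 × (((148-116)/86) mod 6)
  32/86 = 0.3720…
  H = 60 × 0.3720… = 22.325…° → H = 22.3°
= HSL(22.3°, 44.8%, 62.4%)


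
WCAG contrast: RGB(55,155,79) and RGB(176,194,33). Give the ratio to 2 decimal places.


Linearize each sRGB channel c=v/255: c/12.92 if c ≤ 0.04045 else ((c+0.055)/1.055)^2.4
L = 0.2126×R_lin + 0.7152×G_lin + 0.0722×B_lin
Color 1 (55,155,79):
  R=55: 55/255≈0.2157 > 0.04045 → ((0.2157+0.055)/1.055)^2.4 ≈ 0.03820
  G=155: 155/255≈0.6078 > 0.04045 → ((0.6078+0.055)/1.055)^2.4 ≈ 0.32778
  B=79: 79/255≈0.3098 > 0.04045 → ((0.3098+0.055)/1.055)^2.4 ≈ 0.07819
  L1 = 0.2126×0.03820 + 0.7152×0.32778 + 0.0722×0.07819 ≈ 0.24819
Color 2 (176,194,33):
  R=176: 176/255≈0.6902 > 0.04045 → ((0.6902+0.055)/1.055)^2.4 ≈ 0.43415
  G=194: 194/255≈0.7608 > 0.04045 → ((0.7608+0.055)/1.055)^2.4 ≈ 0.53948
  B=33: 33/255≈0.1294 > 0.04045 → ((0.1294+0.055)/1.055)^2.4 ≈ 0.01521
  L2 = 0.2126×0.43415 + 0.7152×0.53948 + 0.0722×0.01521 ≈ 0.47923
Lighter = 0.47923, Darker = 0.24819
Ratio = (L_lighter + 0.05) / (L_darker + 0.05)
Ratio = (0.47923 + 0.05) / (0.24819 + 0.05) = 0.52923 / 0.29819 ≈ 1.7748
Ratio ≈ 1.77:1


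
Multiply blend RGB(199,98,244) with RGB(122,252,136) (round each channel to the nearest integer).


Multiply: C = A×B/255, rounded to nearest integer
R: 199×122/255 = 24278/255 ≈ 95.208 → 95
G: 98×252/255 = 24696/255 ≈ 96.847 → 97
B: 244×136/255 = 33184/255 ≈ 130.133 → 130
= RGB(95, 97, 130)
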